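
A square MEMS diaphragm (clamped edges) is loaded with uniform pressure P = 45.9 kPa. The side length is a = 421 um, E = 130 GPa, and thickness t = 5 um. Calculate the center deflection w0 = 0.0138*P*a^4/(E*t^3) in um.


Step 1: Convert pressure to compatible units (E is in GPa, so P in GPa).
P = 45.9 kPa = 45.9e-6 GPa
Step 2: Compute numerator: 0.0138 * P * a^4.
a^4 = 421^4 = 31414372081
numerator = 0.0138 * 45.9e-6 * 31414372081 = 1.989849e+04
Step 3: Compute denominator: E * t^3 = 130 * 5^3 = 16250
Step 4: w0 = numerator / denominator = 1.989849e+04 / 16250 = 1.2245 um


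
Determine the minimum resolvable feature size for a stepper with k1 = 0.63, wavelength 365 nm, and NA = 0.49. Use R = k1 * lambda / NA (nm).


Step 1: Identify values: k1 = 0.63, lambda = 365 nm, NA = 0.49
Step 2: R = k1 * lambda / NA
R = 0.63 * 365 / 0.49
R = 469.3 nm


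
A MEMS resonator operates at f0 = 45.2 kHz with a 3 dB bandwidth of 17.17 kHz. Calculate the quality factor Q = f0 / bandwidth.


Step 1: Q = f0 / bandwidth
Step 2: Q = 45.2 / 17.17
Q = 2.6


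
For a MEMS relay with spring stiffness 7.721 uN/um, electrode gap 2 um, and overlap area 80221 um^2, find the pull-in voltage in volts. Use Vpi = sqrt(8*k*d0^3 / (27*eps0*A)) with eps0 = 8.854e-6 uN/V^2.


Step 1: Compute numerator: 8 * k * d0^3 = 8 * 7.721 * 2^3 = 494.144
Step 2: Compute denominator: 27 * eps0 * A = 27 * 8.854e-6 * 80221 = 19.177472
Step 3: Vpi = sqrt(494.144 / 19.177472)
Vpi = 5.08 V


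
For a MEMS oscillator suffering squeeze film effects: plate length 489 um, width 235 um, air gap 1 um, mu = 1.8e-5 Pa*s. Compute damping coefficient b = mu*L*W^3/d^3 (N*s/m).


Step 1: Convert to SI.
L = 489e-6 m, W = 235e-6 m, d = 1e-6 m
Step 2: W^3 = (235e-6)^3 = 1.30e-11 m^3
Step 3: d^3 = (1e-6)^3 = 1.00e-18 m^3
Step 4: b = 1.8e-5 * 489e-6 * 1.30e-11 / 1.00e-18
b = 1.14e-01 N*s/m


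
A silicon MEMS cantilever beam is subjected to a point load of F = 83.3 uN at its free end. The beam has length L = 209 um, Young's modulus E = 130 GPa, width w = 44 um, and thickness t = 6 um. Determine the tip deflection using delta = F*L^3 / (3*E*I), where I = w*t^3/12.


Step 1: Calculate the second moment of area.
I = w * t^3 / 12 = 44 * 6^3 / 12 = 792.0 um^4
Step 2: Convert E to consistent units (1 GPa = 1000 uN/um^2).
E = 130 GPa = 130000 uN/um^2
Step 3: Calculate tip deflection.
delta = F * L^3 / (3 * E * I)
delta = 83.3 * 209^3 / (3 * 130000 * 792.0)
delta = 2.462 um


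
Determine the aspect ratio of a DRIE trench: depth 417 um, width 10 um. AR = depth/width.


Step 1: AR = depth / width
Step 2: AR = 417 / 10
AR = 41.7


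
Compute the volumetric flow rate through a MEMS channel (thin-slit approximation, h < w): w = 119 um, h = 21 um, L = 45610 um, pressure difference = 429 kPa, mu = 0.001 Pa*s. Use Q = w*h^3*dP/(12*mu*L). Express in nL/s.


Step 1: Convert all dimensions to SI (meters).
w = 119e-6 m, h = 21e-6 m, L = 45610e-6 m, dP = 429e3 Pa
Step 2: Q = w * h^3 * dP / (12 * mu * L)
Q = 119e-6 * (21e-6)^3 * 429e3 / (12 * 0.001 * 45610e-6) = 8.6381516e-10 m^3/s
Step 3: Convert Q from m^3/s to nL/s (1 m^3 = 1e12 nL, so multiply by 1e12).
Q = 863.815 nL/s


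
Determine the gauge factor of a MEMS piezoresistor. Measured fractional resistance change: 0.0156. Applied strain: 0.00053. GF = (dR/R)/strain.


Step 1: Identify values.
dR/R = 0.0156, strain = 0.00053
Step 2: GF = (dR/R) / strain = 0.0156 / 0.00053
GF = 29.4


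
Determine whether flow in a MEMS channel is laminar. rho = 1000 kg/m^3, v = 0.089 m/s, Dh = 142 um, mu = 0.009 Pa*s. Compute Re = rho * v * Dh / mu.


Step 1: Convert Dh to meters: Dh = 142e-6 m
Step 2: Re = rho * v * Dh / mu
Re = 1000 * 0.089 * 142e-6 / 0.009
Re = 1.404
Since Re = 1.404 is below ~2300, the flow is laminar.


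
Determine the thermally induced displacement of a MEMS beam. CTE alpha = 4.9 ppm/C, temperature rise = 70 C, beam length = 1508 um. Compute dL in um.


Step 1: Convert CTE: alpha = 4.9 ppm/C = 4.9e-6 /C
Step 2: dL = 4.9e-6 * 70 * 1508
dL = 0.5172 um


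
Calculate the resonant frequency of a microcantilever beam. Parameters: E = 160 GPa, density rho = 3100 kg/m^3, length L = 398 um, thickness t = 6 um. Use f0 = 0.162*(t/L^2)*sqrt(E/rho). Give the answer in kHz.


Step 1: Convert units to SI.
t_SI = 6e-6 m, L_SI = 398e-6 m
Step 2: Calculate sqrt(E/rho).
sqrt(160e9 / 3100) = 7184.21 m/s
Step 3: Compute f0.
f0 = 0.162 * 6e-6 / (398e-6)^2 * 7184.21 = 44083.8 Hz = 44.08 kHz


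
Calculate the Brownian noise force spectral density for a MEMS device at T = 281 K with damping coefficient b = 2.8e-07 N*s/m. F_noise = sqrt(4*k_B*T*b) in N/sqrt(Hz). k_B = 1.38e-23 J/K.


Step 1: Compute 4 * k_B * T * b
= 4 * 1.38e-23 * 281 * 2.8e-07
= 4.3431e-27 N^2/Hz
Step 2: F_noise = sqrt(4.3431e-27)
F_noise = 6.59e-14 N/sqrt(Hz)


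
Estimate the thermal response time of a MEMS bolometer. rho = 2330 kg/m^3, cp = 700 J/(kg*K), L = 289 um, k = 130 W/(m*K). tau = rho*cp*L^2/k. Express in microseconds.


Step 1: Convert L to m: L = 289e-6 m
Step 2: L^2 = (289e-6)^2 = 8.3521e-08 m^2
Step 3: tau = 2330 * 700 * 8.3521e-08 / 130 = 1.04786732e-03 s
Step 4: Convert to microseconds (multiply by 1e6).
tau = 1047.867 us


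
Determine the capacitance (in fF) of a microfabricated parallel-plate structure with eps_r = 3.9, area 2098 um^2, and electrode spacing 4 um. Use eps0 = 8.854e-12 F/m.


Step 1: Convert area to m^2: A = 2098e-12 m^2
Step 2: Convert gap to m: d = 4e-6 m
Step 3: C = eps0 * eps_r * A / d
C = 8.854e-12 * 3.9 * 2098e-12 / 4e-6
Step 4: Convert to fF (multiply by 1e15).
C = 18.11 fF


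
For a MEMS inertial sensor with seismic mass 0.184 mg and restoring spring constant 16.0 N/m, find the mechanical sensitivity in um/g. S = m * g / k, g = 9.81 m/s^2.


Step 1: Convert mass: m = 0.184 mg = 1.84e-07 kg
Step 2: S = m * g / k = 1.84e-07 * 9.81 / 16.0
Step 3: S = 1.13e-07 m/g
Step 4: Convert to um/g: S = 0.113 um/g


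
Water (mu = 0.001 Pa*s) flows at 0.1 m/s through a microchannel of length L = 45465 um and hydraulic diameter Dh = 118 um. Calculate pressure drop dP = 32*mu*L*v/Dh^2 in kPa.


Step 1: Convert to SI: L = 45465e-6 m, Dh = 118e-6 m
Step 2: dP = 32 * 0.001 * 45465e-6 * 0.1 / (118e-6)^2
Step 3: dP = 10448.72 Pa
Step 4: Convert to kPa: dP = 10.45 kPa


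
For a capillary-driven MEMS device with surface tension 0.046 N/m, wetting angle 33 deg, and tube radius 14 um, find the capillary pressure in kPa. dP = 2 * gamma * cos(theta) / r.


Step 1: cos(33 deg) = 0.8387
Step 2: Convert r to m: r = 14e-6 m
Step 3: dP = 2 * 0.046 * 0.8387 / 14e-6 = 5511.5 Pa
Step 4: Convert Pa to kPa (divide by 1000).
dP = 5.51 kPa


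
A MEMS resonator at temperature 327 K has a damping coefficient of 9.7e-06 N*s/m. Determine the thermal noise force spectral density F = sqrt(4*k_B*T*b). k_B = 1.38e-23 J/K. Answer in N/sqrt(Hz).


Step 1: Compute 4 * k_B * T * b
= 4 * 1.38e-23 * 327 * 9.7e-06
= 1.7509e-25 N^2/Hz
Step 2: F_noise = sqrt(1.7509e-25)
F_noise = 4.18e-13 N/sqrt(Hz)


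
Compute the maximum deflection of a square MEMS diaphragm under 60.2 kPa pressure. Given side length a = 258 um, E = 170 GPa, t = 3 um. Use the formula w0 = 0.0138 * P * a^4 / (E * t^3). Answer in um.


Step 1: Convert pressure to compatible units (E is in GPa, so P in GPa).
P = 60.2 kPa = 60.2e-6 GPa
Step 2: Compute numerator: 0.0138 * P * a^4.
a^4 = 258^4 = 4430766096
numerator = 0.0138 * 60.2e-6 * 4430766096 = 3.6809e+03
Step 3: Compute denominator: E * t^3 = 170 * 3^3 = 4590
Step 4: w0 = numerator / denominator = 3.6809e+03 / 4590 = 0.8019 um


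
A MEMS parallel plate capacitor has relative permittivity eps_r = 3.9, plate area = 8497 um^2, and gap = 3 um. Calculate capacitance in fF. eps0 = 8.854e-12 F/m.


Step 1: Convert area to m^2: A = 8497e-12 m^2
Step 2: Convert gap to m: d = 3e-6 m
Step 3: C = eps0 * eps_r * A / d
C = 8.854e-12 * 3.9 * 8497e-12 / 3e-6
Step 4: Convert to fF (multiply by 1e15).
C = 97.8 fF


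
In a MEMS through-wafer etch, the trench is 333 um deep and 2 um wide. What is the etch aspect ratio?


Step 1: AR = depth / width
Step 2: AR = 333 / 2
AR = 166.5


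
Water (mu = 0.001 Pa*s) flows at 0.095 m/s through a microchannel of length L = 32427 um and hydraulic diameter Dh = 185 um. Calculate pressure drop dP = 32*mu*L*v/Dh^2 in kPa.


Step 1: Convert to SI: L = 32427e-6 m, Dh = 185e-6 m
Step 2: dP = 32 * 0.001 * 32427e-6 * 0.095 / (185e-6)^2
Step 3: dP = 2880.29 Pa
Step 4: Convert to kPa: dP = 2.88 kPa


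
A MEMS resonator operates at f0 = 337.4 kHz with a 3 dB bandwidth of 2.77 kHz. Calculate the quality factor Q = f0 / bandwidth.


Step 1: Q = f0 / bandwidth
Step 2: Q = 337.4 / 2.77
Q = 121.8


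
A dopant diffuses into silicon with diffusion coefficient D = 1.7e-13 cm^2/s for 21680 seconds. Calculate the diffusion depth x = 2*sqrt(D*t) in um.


Step 1: Compute D*t = 1.7e-13 * 21680 = 3.6856e-09 cm^2
Step 2: sqrt(D*t) = 6.07091e-05 cm
Step 3: x = 2 * 6.07091e-05 cm = 1.214182e-04 cm
Step 4: Convert to um (1 cm = 1e4 um): x = 1.214 um


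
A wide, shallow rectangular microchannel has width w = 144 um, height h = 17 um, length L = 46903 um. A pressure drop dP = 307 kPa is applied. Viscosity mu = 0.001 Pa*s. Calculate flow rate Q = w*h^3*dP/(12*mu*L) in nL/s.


Step 1: Convert all dimensions to SI (meters).
w = 144e-6 m, h = 17e-6 m, L = 46903e-6 m, dP = 307e3 Pa
Step 2: Q = w * h^3 * dP / (12 * mu * L)
Q = 144e-6 * (17e-6)^3 * 307e3 / (12 * 0.001 * 46903e-6) = 3.8589199e-10 m^3/s
Step 3: Convert Q from m^3/s to nL/s (1 m^3 = 1e12 nL, so multiply by 1e12).
Q = 385.892 nL/s


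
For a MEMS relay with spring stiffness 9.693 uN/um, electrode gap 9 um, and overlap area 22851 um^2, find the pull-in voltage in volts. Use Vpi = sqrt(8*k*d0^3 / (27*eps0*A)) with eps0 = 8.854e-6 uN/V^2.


Step 1: Compute numerator: 8 * k * d0^3 = 8 * 9.693 * 9^3 = 56529.576
Step 2: Compute denominator: 27 * eps0 * A = 27 * 8.854e-6 * 22851 = 5.462714
Step 3: Vpi = sqrt(56529.576 / 5.462714)
Vpi = 101.73 V


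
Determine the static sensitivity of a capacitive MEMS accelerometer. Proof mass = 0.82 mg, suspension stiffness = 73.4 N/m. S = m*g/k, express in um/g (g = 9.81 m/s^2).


Step 1: Convert mass: m = 0.82 mg = 8.20e-07 kg
Step 2: S = m * g / k = 8.20e-07 * 9.81 / 73.4
Step 3: S = 1.10e-07 m/g
Step 4: Convert to um/g: S = 0.11 um/g


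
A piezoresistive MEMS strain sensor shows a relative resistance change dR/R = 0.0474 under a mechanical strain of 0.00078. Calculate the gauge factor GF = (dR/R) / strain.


Step 1: Identify values.
dR/R = 0.0474, strain = 0.00078
Step 2: GF = (dR/R) / strain = 0.0474 / 0.00078
GF = 60.8


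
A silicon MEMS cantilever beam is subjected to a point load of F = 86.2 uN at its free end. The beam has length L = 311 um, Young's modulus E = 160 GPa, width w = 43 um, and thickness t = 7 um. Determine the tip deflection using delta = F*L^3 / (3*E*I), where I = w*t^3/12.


Step 1: Calculate the second moment of area.
I = w * t^3 / 12 = 43 * 7^3 / 12 = 1229.0833 um^4
Step 2: Convert E to consistent units (1 GPa = 1000 uN/um^2).
E = 160 GPa = 160000 uN/um^2
Step 3: Calculate tip deflection.
delta = F * L^3 / (3 * E * I)
delta = 86.2 * 311^3 / (3 * 160000 * 1229.0833)
delta = 4.3951 um


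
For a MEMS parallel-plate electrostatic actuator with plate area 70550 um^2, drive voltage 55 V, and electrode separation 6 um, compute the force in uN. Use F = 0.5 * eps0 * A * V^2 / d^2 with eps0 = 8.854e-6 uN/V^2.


Step 1: Identify parameters.
eps0 = 8.854e-6 uN/V^2, A = 70550 um^2, V = 55 V, d = 6 um
Step 2: Compute V^2 = 55^2 = 3025
Step 3: Compute d^2 = 6^2 = 36
Step 4: F = 0.5 * 8.854e-6 * 70550 * 3025 / 36
F = 26.244 uN


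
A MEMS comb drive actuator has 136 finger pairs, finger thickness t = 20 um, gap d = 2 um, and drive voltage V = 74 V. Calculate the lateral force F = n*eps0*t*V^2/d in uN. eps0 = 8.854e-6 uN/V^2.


Step 1: Parameters: n=136, eps0=8.854e-6 uN/V^2, t=20 um, V=74 V, d=2 um
Step 2: V^2 = 5476
Step 3: F = 136 * 8.854e-6 * 20 * 5476 / 2
F = 65.939 uN


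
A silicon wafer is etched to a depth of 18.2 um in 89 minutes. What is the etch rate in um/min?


Step 1: Etch rate = depth / time
Step 2: rate = 18.2 / 89
rate = 0.204 um/min


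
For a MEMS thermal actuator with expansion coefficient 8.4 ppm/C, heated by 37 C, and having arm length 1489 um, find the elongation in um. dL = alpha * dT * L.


Step 1: Convert CTE: alpha = 8.4 ppm/C = 8.4e-6 /C
Step 2: dL = 8.4e-6 * 37 * 1489
dL = 0.4628 um


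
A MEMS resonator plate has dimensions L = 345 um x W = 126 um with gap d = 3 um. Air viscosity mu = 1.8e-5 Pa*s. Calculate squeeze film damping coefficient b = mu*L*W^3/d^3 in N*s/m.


Step 1: Convert to SI.
L = 345e-6 m, W = 126e-6 m, d = 3e-6 m
Step 2: W^3 = (126e-6)^3 = 2.00e-12 m^3
Step 3: d^3 = (3e-6)^3 = 2.70e-17 m^3
Step 4: b = 1.8e-5 * 345e-6 * 2.00e-12 / 2.70e-17
b = 4.60e-04 N*s/m


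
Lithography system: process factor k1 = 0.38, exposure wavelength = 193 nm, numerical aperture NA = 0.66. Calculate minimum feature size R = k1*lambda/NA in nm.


Step 1: Identify values: k1 = 0.38, lambda = 193 nm, NA = 0.66
Step 2: R = k1 * lambda / NA
R = 0.38 * 193 / 0.66
R = 111.1 nm


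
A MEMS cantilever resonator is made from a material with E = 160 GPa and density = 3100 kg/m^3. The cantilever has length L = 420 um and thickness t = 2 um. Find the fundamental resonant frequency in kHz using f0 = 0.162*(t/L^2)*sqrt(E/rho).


Step 1: Convert units to SI.
t_SI = 2e-6 m, L_SI = 420e-6 m
Step 2: Calculate sqrt(E/rho).
sqrt(160e9 / 3100) = 7184.21 m/s
Step 3: Compute f0.
f0 = 0.162 * 2e-6 / (420e-6)^2 * 7184.21 = 13195.5 Hz = 13.2 kHz


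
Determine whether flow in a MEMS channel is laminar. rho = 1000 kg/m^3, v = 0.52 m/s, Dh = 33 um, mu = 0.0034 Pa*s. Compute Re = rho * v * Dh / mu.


Step 1: Convert Dh to meters: Dh = 33e-6 m
Step 2: Re = rho * v * Dh / mu
Re = 1000 * 0.52 * 33e-6 / 0.0034
Re = 5.047
Since Re = 5.047 is below ~2300, the flow is laminar.


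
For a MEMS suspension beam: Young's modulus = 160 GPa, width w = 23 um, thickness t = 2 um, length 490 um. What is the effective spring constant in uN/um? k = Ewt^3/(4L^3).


Step 1: Convert E to consistent units (1 GPa = 1000 uN/um^2).
E = 160 GPa = 160000 uN/um^2
Step 2: Compute t^3 = 2^3 = 8
Step 3: Compute L^3 = 490^3 = 117649000
Step 4: k = 160000 * 23 * 8 / (4 * 117649000)
k = 0.0626 uN/um


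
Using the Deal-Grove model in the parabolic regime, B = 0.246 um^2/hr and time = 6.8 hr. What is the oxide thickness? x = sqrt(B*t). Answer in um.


Step 1: Compute B*t = 0.246 * 6.8 = 1.6728
Step 2: x = sqrt(1.6728)
x = 1.293 um


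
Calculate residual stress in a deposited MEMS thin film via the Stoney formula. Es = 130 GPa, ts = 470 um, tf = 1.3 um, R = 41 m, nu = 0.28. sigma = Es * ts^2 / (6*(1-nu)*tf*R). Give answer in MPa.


Step 1: Compute numerator: Es * ts^2 = 130 * 470^2 = 28717000 (GPa*um^2)
Step 2: Compute denominator (R in um): 6*(1-nu)*tf*R = 6*0.72*1.3*41e6 = 230256000.0 (um^2)
Step 3: sigma (GPa) = 28717000 / 230256000.0 = 1.24718e-01 GPa
Step 4: Convert to MPa (x1000): sigma = 124.7 MPa


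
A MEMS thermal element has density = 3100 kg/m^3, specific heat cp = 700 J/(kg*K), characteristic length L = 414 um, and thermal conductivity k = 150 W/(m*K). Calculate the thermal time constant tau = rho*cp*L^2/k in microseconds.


Step 1: Convert L to m: L = 414e-6 m
Step 2: L^2 = (414e-6)^2 = 1.71396e-07 m^2
Step 3: tau = 3100 * 700 * 1.71396e-07 / 150 = 2.4795288e-03 s
Step 4: Convert to microseconds (multiply by 1e6).
tau = 2479.529 us


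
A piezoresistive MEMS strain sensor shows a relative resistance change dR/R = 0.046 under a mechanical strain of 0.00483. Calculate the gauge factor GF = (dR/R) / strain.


Step 1: Identify values.
dR/R = 0.046, strain = 0.00483
Step 2: GF = (dR/R) / strain = 0.046 / 0.00483
GF = 9.5


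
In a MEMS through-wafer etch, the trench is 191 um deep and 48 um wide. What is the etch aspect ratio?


Step 1: AR = depth / width
Step 2: AR = 191 / 48
AR = 4.0


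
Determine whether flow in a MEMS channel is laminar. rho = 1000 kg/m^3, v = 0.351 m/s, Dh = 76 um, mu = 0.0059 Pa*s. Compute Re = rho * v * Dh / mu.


Step 1: Convert Dh to meters: Dh = 76e-6 m
Step 2: Re = rho * v * Dh / mu
Re = 1000 * 0.351 * 76e-6 / 0.0059
Re = 4.521
Since Re = 4.521 is below ~2300, the flow is laminar.


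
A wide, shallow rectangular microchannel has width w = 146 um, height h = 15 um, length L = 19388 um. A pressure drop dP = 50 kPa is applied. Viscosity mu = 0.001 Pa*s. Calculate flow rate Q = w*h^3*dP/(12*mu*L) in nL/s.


Step 1: Convert all dimensions to SI (meters).
w = 146e-6 m, h = 15e-6 m, L = 19388e-6 m, dP = 50e3 Pa
Step 2: Q = w * h^3 * dP / (12 * mu * L)
Q = 146e-6 * (15e-6)^3 * 50e3 / (12 * 0.001 * 19388e-6) = 1.0589669e-10 m^3/s
Step 3: Convert Q from m^3/s to nL/s (1 m^3 = 1e12 nL, so multiply by 1e12).
Q = 105.897 nL/s


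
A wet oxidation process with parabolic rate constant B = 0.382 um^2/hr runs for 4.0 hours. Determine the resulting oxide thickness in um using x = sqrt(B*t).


Step 1: Compute B*t = 0.382 * 4.0 = 1.528
Step 2: x = sqrt(1.528)
x = 1.236 um


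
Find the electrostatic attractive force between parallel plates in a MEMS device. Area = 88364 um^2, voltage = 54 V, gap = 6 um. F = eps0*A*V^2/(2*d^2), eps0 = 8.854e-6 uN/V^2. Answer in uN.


Step 1: Identify parameters.
eps0 = 8.854e-6 uN/V^2, A = 88364 um^2, V = 54 V, d = 6 um
Step 2: Compute V^2 = 54^2 = 2916
Step 3: Compute d^2 = 6^2 = 36
Step 4: F = 0.5 * 8.854e-6 * 88364 * 2916 / 36
F = 31.686 uN


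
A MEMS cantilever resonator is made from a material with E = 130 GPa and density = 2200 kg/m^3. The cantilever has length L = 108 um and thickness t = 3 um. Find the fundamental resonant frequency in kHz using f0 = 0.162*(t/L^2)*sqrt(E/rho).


Step 1: Convert units to SI.
t_SI = 3e-6 m, L_SI = 108e-6 m
Step 2: Calculate sqrt(E/rho).
sqrt(130e9 / 2200) = 7687.06 m/s
Step 3: Compute f0.
f0 = 0.162 * 3e-6 / (108e-6)^2 * 7687.06 = 320294.2 Hz = 320.29 kHz


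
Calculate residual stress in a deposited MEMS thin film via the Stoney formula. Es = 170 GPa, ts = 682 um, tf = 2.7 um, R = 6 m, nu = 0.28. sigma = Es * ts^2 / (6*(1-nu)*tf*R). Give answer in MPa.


Step 1: Compute numerator: Es * ts^2 = 170 * 682^2 = 79071080 (GPa*um^2)
Step 2: Compute denominator (R in um): 6*(1-nu)*tf*R = 6*0.72*2.7*6e6 = 69984000.0 (um^2)
Step 3: sigma (GPa) = 79071080 / 69984000.0 = 1.129845e+00 GPa
Step 4: Convert to MPa (x1000): sigma = 1129.8 MPa


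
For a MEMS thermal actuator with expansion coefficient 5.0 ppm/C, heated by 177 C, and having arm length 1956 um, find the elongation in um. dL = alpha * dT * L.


Step 1: Convert CTE: alpha = 5.0 ppm/C = 5.0e-6 /C
Step 2: dL = 5.0e-6 * 177 * 1956
dL = 1.7311 um


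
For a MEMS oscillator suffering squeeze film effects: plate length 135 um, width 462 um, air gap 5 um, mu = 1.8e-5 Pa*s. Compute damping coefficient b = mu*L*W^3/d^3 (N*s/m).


Step 1: Convert to SI.
L = 135e-6 m, W = 462e-6 m, d = 5e-6 m
Step 2: W^3 = (462e-6)^3 = 9.86e-11 m^3
Step 3: d^3 = (5e-6)^3 = 1.25e-16 m^3
Step 4: b = 1.8e-5 * 135e-6 * 9.86e-11 / 1.25e-16
b = 1.92e-03 N*s/m


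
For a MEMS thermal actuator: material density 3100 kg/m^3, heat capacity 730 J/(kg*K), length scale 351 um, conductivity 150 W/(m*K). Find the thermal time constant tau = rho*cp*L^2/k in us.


Step 1: Convert L to m: L = 351e-6 m
Step 2: L^2 = (351e-6)^2 = 1.23201e-07 m^2
Step 3: tau = 3100 * 730 * 1.23201e-07 / 150 = 1.85869242e-03 s
Step 4: Convert to microseconds (multiply by 1e6).
tau = 1858.692 us


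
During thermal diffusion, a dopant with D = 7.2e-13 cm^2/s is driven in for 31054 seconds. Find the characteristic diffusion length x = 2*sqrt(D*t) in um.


Step 1: Compute D*t = 7.2e-13 * 31054 = 2.235888e-08 cm^2
Step 2: sqrt(D*t) = 1.49529e-04 cm
Step 3: x = 2 * 1.49529e-04 cm = 2.99058e-04 cm
Step 4: Convert to um (1 cm = 1e4 um): x = 2.991 um


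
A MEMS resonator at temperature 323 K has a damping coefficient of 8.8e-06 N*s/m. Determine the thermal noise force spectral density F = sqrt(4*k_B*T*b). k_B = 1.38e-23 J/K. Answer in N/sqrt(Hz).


Step 1: Compute 4 * k_B * T * b
= 4 * 1.38e-23 * 323 * 8.8e-06
= 1.5690e-25 N^2/Hz
Step 2: F_noise = sqrt(1.5690e-25)
F_noise = 3.96e-13 N/sqrt(Hz)


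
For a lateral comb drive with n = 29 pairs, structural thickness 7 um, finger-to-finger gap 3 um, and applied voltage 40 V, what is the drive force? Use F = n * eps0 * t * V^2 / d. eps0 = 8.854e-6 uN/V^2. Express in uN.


Step 1: Parameters: n=29, eps0=8.854e-6 uN/V^2, t=7 um, V=40 V, d=3 um
Step 2: V^2 = 1600
Step 3: F = 29 * 8.854e-6 * 7 * 1600 / 3
F = 0.959 uN


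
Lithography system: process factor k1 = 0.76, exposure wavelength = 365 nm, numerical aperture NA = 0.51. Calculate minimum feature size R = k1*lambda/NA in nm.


Step 1: Identify values: k1 = 0.76, lambda = 365 nm, NA = 0.51
Step 2: R = k1 * lambda / NA
R = 0.76 * 365 / 0.51
R = 543.9 nm


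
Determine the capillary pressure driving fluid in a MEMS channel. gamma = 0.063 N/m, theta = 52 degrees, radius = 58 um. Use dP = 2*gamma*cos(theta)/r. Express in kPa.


Step 1: cos(52 deg) = 0.6157
Step 2: Convert r to m: r = 58e-6 m
Step 3: dP = 2 * 0.063 * 0.6157 / 58e-6 = 1337.6 Pa
Step 4: Convert Pa to kPa (divide by 1000).
dP = 1.34 kPa


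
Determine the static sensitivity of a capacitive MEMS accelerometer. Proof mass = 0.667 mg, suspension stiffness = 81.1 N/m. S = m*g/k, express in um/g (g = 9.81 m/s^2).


Step 1: Convert mass: m = 0.667 mg = 6.67e-07 kg
Step 2: S = m * g / k = 6.67e-07 * 9.81 / 81.1
Step 3: S = 8.07e-08 m/g
Step 4: Convert to um/g: S = 0.081 um/g


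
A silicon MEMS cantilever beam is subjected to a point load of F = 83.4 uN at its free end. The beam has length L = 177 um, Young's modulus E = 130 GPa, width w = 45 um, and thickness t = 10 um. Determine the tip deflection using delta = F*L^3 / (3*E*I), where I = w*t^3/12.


Step 1: Calculate the second moment of area.
I = w * t^3 / 12 = 45 * 10^3 / 12 = 3750.0 um^4
Step 2: Convert E to consistent units (1 GPa = 1000 uN/um^2).
E = 130 GPa = 130000 uN/um^2
Step 3: Calculate tip deflection.
delta = F * L^3 / (3 * E * I)
delta = 83.4 * 177^3 / (3 * 130000 * 3750.0)
delta = 0.3162 um


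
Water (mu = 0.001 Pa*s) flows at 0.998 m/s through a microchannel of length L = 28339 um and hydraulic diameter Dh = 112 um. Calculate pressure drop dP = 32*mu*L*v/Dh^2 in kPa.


Step 1: Convert to SI: L = 28339e-6 m, Dh = 112e-6 m
Step 2: dP = 32 * 0.001 * 28339e-6 * 0.998 / (112e-6)^2
Step 3: dP = 72148.78 Pa
Step 4: Convert to kPa: dP = 72.15 kPa


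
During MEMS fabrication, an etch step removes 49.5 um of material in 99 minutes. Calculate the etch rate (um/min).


Step 1: Etch rate = depth / time
Step 2: rate = 49.5 / 99
rate = 0.5 um/min


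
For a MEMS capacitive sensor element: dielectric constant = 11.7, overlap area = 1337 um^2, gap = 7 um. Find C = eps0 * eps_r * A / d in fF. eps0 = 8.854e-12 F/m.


Step 1: Convert area to m^2: A = 1337e-12 m^2
Step 2: Convert gap to m: d = 7e-6 m
Step 3: C = eps0 * eps_r * A / d
C = 8.854e-12 * 11.7 * 1337e-12 / 7e-6
Step 4: Convert to fF (multiply by 1e15).
C = 19.79 fF


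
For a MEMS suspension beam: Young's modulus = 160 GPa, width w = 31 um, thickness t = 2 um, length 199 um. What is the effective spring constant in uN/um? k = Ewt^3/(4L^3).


Step 1: Convert E to consistent units (1 GPa = 1000 uN/um^2).
E = 160 GPa = 160000 uN/um^2
Step 2: Compute t^3 = 2^3 = 8
Step 3: Compute L^3 = 199^3 = 7880599
Step 4: k = 160000 * 31 * 8 / (4 * 7880599)
k = 1.2588 uN/um


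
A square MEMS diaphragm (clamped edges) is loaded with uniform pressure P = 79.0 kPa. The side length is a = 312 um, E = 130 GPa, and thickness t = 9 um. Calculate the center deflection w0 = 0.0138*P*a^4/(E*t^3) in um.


Step 1: Convert pressure to compatible units (E is in GPa, so P in GPa).
P = 79.0 kPa = 79.0e-6 GPa
Step 2: Compute numerator: 0.0138 * P * a^4.
a^4 = 312^4 = 9475854336
numerator = 0.0138 * 79.0e-6 * 9475854336 = 1.0331e+04
Step 3: Compute denominator: E * t^3 = 130 * 9^3 = 94770
Step 4: w0 = numerator / denominator = 1.0331e+04 / 94770 = 0.109 um


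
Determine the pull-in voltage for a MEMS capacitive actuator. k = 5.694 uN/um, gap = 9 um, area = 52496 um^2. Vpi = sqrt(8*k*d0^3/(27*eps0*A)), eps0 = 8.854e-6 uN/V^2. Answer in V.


Step 1: Compute numerator: 8 * k * d0^3 = 8 * 5.694 * 9^3 = 33207.408
Step 2: Compute denominator: 27 * eps0 * A = 27 * 8.854e-6 * 52496 = 12.549589
Step 3: Vpi = sqrt(33207.408 / 12.549589)
Vpi = 51.44 V


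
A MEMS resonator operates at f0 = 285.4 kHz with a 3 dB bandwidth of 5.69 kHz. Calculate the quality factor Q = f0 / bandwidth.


Step 1: Q = f0 / bandwidth
Step 2: Q = 285.4 / 5.69
Q = 50.2


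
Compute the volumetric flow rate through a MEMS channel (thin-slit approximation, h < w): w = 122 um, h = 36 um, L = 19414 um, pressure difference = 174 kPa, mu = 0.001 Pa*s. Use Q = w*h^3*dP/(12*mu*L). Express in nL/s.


Step 1: Convert all dimensions to SI (meters).
w = 122e-6 m, h = 36e-6 m, L = 19414e-6 m, dP = 174e3 Pa
Step 2: Q = w * h^3 * dP / (12 * mu * L)
Q = 122e-6 * (36e-6)^3 * 174e3 / (12 * 0.001 * 19414e-6) = 4.25128588e-09 m^3/s
Step 3: Convert Q from m^3/s to nL/s (1 m^3 = 1e12 nL, so multiply by 1e12).
Q = 4251.286 nL/s


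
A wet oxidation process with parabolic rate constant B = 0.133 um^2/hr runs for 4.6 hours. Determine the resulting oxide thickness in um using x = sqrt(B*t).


Step 1: Compute B*t = 0.133 * 4.6 = 0.6118
Step 2: x = sqrt(0.6118)
x = 0.782 um


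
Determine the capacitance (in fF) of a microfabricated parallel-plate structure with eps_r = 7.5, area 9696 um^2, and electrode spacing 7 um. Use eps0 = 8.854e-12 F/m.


Step 1: Convert area to m^2: A = 9696e-12 m^2
Step 2: Convert gap to m: d = 7e-6 m
Step 3: C = eps0 * eps_r * A / d
C = 8.854e-12 * 7.5 * 9696e-12 / 7e-6
Step 4: Convert to fF (multiply by 1e15).
C = 91.98 fF


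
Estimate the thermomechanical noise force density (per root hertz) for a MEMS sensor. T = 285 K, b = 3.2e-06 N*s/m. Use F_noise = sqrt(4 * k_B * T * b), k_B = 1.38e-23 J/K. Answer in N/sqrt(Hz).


Step 1: Compute 4 * k_B * T * b
= 4 * 1.38e-23 * 285 * 3.2e-06
= 5.0342e-26 N^2/Hz
Step 2: F_noise = sqrt(5.0342e-26)
F_noise = 2.24e-13 N/sqrt(Hz)


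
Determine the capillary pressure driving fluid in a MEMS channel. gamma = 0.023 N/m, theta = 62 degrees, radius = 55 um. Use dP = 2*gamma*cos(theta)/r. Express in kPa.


Step 1: cos(62 deg) = 0.4695
Step 2: Convert r to m: r = 55e-6 m
Step 3: dP = 2 * 0.023 * 0.4695 / 55e-6 = 392.7 Pa
Step 4: Convert Pa to kPa (divide by 1000).
dP = 0.39 kPa


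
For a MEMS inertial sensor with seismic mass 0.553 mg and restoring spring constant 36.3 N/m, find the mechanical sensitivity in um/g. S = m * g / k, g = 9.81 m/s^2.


Step 1: Convert mass: m = 0.553 mg = 5.53e-07 kg
Step 2: S = m * g / k = 5.53e-07 * 9.81 / 36.3
Step 3: S = 1.49e-07 m/g
Step 4: Convert to um/g: S = 0.149 um/g


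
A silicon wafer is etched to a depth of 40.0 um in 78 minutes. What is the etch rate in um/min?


Step 1: Etch rate = depth / time
Step 2: rate = 40.0 / 78
rate = 0.513 um/min


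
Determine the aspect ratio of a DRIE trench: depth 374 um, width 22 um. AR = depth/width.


Step 1: AR = depth / width
Step 2: AR = 374 / 22
AR = 17.0


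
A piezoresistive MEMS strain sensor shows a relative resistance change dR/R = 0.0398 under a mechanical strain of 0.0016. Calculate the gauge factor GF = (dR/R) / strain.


Step 1: Identify values.
dR/R = 0.0398, strain = 0.0016
Step 2: GF = (dR/R) / strain = 0.0398 / 0.0016
GF = 24.9


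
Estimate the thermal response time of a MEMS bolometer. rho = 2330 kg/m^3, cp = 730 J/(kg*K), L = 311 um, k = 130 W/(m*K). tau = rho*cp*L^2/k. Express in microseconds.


Step 1: Convert L to m: L = 311e-6 m
Step 2: L^2 = (311e-6)^2 = 9.6721e-08 m^2
Step 3: tau = 2330 * 730 * 9.6721e-08 / 130 = 1.26548268e-03 s
Step 4: Convert to microseconds (multiply by 1e6).
tau = 1265.483 us


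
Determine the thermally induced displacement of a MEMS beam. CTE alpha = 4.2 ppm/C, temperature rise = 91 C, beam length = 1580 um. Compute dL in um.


Step 1: Convert CTE: alpha = 4.2 ppm/C = 4.2e-6 /C
Step 2: dL = 4.2e-6 * 91 * 1580
dL = 0.6039 um


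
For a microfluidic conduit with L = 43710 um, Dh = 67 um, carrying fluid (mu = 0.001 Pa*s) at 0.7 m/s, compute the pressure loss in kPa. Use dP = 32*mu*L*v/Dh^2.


Step 1: Convert to SI: L = 43710e-6 m, Dh = 67e-6 m
Step 2: dP = 32 * 0.001 * 43710e-6 * 0.7 / (67e-6)^2
Step 3: dP = 218111.83 Pa
Step 4: Convert to kPa: dP = 218.11 kPa


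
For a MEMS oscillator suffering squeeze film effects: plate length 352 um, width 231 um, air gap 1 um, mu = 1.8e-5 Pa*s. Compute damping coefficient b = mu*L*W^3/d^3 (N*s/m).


Step 1: Convert to SI.
L = 352e-6 m, W = 231e-6 m, d = 1e-6 m
Step 2: W^3 = (231e-6)^3 = 1.23e-11 m^3
Step 3: d^3 = (1e-6)^3 = 1.00e-18 m^3
Step 4: b = 1.8e-5 * 352e-6 * 1.23e-11 / 1.00e-18
b = 7.81e-02 N*s/m


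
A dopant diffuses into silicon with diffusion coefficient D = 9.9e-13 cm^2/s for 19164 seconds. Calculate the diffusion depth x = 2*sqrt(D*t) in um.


Step 1: Compute D*t = 9.9e-13 * 19164 = 1.897236e-08 cm^2
Step 2: sqrt(D*t) = 1.3774e-04 cm
Step 3: x = 2 * 1.3774e-04 cm = 2.7548e-04 cm
Step 4: Convert to um (1 cm = 1e4 um): x = 2.755 um


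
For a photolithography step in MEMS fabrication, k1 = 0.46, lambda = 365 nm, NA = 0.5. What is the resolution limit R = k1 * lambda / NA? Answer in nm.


Step 1: Identify values: k1 = 0.46, lambda = 365 nm, NA = 0.5
Step 2: R = k1 * lambda / NA
R = 0.46 * 365 / 0.5
R = 335.8 nm


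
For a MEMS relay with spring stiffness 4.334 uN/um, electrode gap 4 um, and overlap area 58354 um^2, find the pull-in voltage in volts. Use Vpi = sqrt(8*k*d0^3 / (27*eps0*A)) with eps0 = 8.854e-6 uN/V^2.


Step 1: Compute numerator: 8 * k * d0^3 = 8 * 4.334 * 4^3 = 2219.008
Step 2: Compute denominator: 27 * eps0 * A = 27 * 8.854e-6 * 58354 = 13.949991
Step 3: Vpi = sqrt(2219.008 / 13.949991)
Vpi = 12.61 V


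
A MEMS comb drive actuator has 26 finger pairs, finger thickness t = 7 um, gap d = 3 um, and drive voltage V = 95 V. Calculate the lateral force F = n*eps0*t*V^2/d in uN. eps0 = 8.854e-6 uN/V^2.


Step 1: Parameters: n=26, eps0=8.854e-6 uN/V^2, t=7 um, V=95 V, d=3 um
Step 2: V^2 = 9025
Step 3: F = 26 * 8.854e-6 * 7 * 9025 / 3
F = 4.848 uN


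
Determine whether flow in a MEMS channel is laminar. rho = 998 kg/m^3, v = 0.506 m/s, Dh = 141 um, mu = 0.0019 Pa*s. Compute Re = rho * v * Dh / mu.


Step 1: Convert Dh to meters: Dh = 141e-6 m
Step 2: Re = rho * v * Dh / mu
Re = 998 * 0.506 * 141e-6 / 0.0019
Re = 37.475
Since Re = 37.475 is below ~2300, the flow is laminar.


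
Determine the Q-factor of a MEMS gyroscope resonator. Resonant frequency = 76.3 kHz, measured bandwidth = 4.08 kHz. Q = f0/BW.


Step 1: Q = f0 / bandwidth
Step 2: Q = 76.3 / 4.08
Q = 18.7


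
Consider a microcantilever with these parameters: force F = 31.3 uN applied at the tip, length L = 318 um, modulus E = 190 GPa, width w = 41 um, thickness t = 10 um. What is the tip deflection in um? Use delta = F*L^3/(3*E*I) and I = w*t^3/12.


Step 1: Calculate the second moment of area.
I = w * t^3 / 12 = 41 * 10^3 / 12 = 3416.6667 um^4
Step 2: Convert E to consistent units (1 GPa = 1000 uN/um^2).
E = 190 GPa = 190000 uN/um^2
Step 3: Calculate tip deflection.
delta = F * L^3 / (3 * E * I)
delta = 31.3 * 318^3 / (3 * 190000 * 3416.6667)
delta = 0.5168 um


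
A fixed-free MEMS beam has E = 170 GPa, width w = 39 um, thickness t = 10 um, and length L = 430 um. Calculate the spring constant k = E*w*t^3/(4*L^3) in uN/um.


Step 1: Convert E to consistent units (1 GPa = 1000 uN/um^2).
E = 170 GPa = 170000 uN/um^2
Step 2: Compute t^3 = 10^3 = 1000
Step 3: Compute L^3 = 430^3 = 79507000
Step 4: k = 170000 * 39 * 1000 / (4 * 79507000)
k = 20.8472 uN/um


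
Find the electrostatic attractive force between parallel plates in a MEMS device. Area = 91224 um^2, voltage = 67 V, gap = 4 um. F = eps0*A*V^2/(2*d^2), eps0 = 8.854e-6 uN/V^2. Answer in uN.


Step 1: Identify parameters.
eps0 = 8.854e-6 uN/V^2, A = 91224 um^2, V = 67 V, d = 4 um
Step 2: Compute V^2 = 67^2 = 4489
Step 3: Compute d^2 = 4^2 = 16
Step 4: F = 0.5 * 8.854e-6 * 91224 * 4489 / 16
F = 113.305 uN


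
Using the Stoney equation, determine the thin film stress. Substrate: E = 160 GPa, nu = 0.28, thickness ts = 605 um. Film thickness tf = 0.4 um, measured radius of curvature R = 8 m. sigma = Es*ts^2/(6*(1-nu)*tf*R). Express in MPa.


Step 1: Compute numerator: Es * ts^2 = 160 * 605^2 = 58564000 (GPa*um^2)
Step 2: Compute denominator (R in um): 6*(1-nu)*tf*R = 6*0.72*0.4*8e6 = 13824000.0 (um^2)
Step 3: sigma (GPa) = 58564000 / 13824000.0 = 4.2364e+00 GPa
Step 4: Convert to MPa (x1000): sigma = 4236.4 MPa


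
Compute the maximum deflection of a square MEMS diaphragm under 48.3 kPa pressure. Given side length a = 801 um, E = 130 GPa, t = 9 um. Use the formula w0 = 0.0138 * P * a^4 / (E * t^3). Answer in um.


Step 1: Convert pressure to compatible units (E is in GPa, so P in GPa).
P = 48.3 kPa = 48.3e-6 GPa
Step 2: Compute numerator: 0.0138 * P * a^4.
a^4 = 801^4 = 411651843201
numerator = 0.0138 * 48.3e-6 * 411651843201 = 2.743824e+05
Step 3: Compute denominator: E * t^3 = 130 * 9^3 = 94770
Step 4: w0 = numerator / denominator = 2.743824e+05 / 94770 = 2.8952 um


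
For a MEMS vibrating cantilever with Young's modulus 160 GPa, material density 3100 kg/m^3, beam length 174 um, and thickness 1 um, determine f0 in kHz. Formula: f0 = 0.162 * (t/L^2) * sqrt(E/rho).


Step 1: Convert units to SI.
t_SI = 1e-6 m, L_SI = 174e-6 m
Step 2: Calculate sqrt(E/rho).
sqrt(160e9 / 3100) = 7184.21 m/s
Step 3: Compute f0.
f0 = 0.162 * 1e-6 / (174e-6)^2 * 7184.21 = 38441.1 Hz = 38.44 kHz


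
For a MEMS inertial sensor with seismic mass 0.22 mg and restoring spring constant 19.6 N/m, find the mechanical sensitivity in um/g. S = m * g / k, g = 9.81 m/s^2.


Step 1: Convert mass: m = 0.22 mg = 2.20e-07 kg
Step 2: S = m * g / k = 2.20e-07 * 9.81 / 19.6
Step 3: S = 1.10e-07 m/g
Step 4: Convert to um/g: S = 0.11 um/g


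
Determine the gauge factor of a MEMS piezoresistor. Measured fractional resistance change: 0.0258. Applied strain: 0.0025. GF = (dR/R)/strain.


Step 1: Identify values.
dR/R = 0.0258, strain = 0.0025
Step 2: GF = (dR/R) / strain = 0.0258 / 0.0025
GF = 10.3


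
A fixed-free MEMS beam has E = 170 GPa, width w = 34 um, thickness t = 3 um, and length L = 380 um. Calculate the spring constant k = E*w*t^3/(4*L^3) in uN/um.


Step 1: Convert E to consistent units (1 GPa = 1000 uN/um^2).
E = 170 GPa = 170000 uN/um^2
Step 2: Compute t^3 = 3^3 = 27
Step 3: Compute L^3 = 380^3 = 54872000
Step 4: k = 170000 * 34 * 27 / (4 * 54872000)
k = 0.711 uN/um


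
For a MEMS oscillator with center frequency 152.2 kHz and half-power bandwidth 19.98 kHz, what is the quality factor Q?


Step 1: Q = f0 / bandwidth
Step 2: Q = 152.2 / 19.98
Q = 7.6


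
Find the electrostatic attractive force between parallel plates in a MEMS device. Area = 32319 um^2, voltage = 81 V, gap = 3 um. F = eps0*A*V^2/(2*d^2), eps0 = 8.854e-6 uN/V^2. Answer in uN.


Step 1: Identify parameters.
eps0 = 8.854e-6 uN/V^2, A = 32319 um^2, V = 81 V, d = 3 um
Step 2: Compute V^2 = 81^2 = 6561
Step 3: Compute d^2 = 3^2 = 9
Step 4: F = 0.5 * 8.854e-6 * 32319 * 6561 / 9
F = 104.303 uN


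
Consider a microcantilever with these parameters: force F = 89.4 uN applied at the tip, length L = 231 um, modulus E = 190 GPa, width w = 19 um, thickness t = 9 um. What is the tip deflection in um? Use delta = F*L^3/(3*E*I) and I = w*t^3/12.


Step 1: Calculate the second moment of area.
I = w * t^3 / 12 = 19 * 9^3 / 12 = 1154.25 um^4
Step 2: Convert E to consistent units (1 GPa = 1000 uN/um^2).
E = 190 GPa = 190000 uN/um^2
Step 3: Calculate tip deflection.
delta = F * L^3 / (3 * E * I)
delta = 89.4 * 231^3 / (3 * 190000 * 1154.25)
delta = 1.6749 um


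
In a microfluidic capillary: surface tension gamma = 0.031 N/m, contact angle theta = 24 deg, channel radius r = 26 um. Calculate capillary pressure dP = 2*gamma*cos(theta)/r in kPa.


Step 1: cos(24 deg) = 0.9135
Step 2: Convert r to m: r = 26e-6 m
Step 3: dP = 2 * 0.031 * 0.9135 / 26e-6 = 2178.3 Pa
Step 4: Convert Pa to kPa (divide by 1000).
dP = 2.18 kPa


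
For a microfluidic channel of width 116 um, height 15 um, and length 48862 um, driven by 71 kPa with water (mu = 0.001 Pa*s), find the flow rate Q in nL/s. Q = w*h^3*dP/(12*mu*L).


Step 1: Convert all dimensions to SI (meters).
w = 116e-6 m, h = 15e-6 m, L = 48862e-6 m, dP = 71e3 Pa
Step 2: Q = w * h^3 * dP / (12 * mu * L)
Q = 116e-6 * (15e-6)^3 * 71e3 / (12 * 0.001 * 48862e-6) = 4.740647e-11 m^3/s
Step 3: Convert Q from m^3/s to nL/s (1 m^3 = 1e12 nL, so multiply by 1e12).
Q = 47.406 nL/s


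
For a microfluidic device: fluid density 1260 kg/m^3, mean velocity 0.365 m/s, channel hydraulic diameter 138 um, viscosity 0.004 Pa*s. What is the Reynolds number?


Step 1: Convert Dh to meters: Dh = 138e-6 m
Step 2: Re = rho * v * Dh / mu
Re = 1260 * 0.365 * 138e-6 / 0.004
Re = 15.867


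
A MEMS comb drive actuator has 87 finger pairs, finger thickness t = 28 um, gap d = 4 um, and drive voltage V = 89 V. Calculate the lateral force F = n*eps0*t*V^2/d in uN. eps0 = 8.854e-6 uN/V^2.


Step 1: Parameters: n=87, eps0=8.854e-6 uN/V^2, t=28 um, V=89 V, d=4 um
Step 2: V^2 = 7921
Step 3: F = 87 * 8.854e-6 * 28 * 7921 / 4
F = 42.711 uN


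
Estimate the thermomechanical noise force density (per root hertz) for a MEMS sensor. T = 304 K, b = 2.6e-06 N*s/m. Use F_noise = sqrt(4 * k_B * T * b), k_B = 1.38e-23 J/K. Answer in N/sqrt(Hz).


Step 1: Compute 4 * k_B * T * b
= 4 * 1.38e-23 * 304 * 2.6e-06
= 4.3630e-26 N^2/Hz
Step 2: F_noise = sqrt(4.3630e-26)
F_noise = 2.09e-13 N/sqrt(Hz)


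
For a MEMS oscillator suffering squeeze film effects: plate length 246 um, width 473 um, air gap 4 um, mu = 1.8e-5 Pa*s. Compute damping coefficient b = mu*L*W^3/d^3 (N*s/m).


Step 1: Convert to SI.
L = 246e-6 m, W = 473e-6 m, d = 4e-6 m
Step 2: W^3 = (473e-6)^3 = 1.06e-10 m^3
Step 3: d^3 = (4e-6)^3 = 6.40e-17 m^3
Step 4: b = 1.8e-5 * 246e-6 * 1.06e-10 / 6.40e-17
b = 7.32e-03 N*s/m


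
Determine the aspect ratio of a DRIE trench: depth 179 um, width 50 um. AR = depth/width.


Step 1: AR = depth / width
Step 2: AR = 179 / 50
AR = 3.6


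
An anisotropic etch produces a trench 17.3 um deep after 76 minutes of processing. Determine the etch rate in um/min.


Step 1: Etch rate = depth / time
Step 2: rate = 17.3 / 76
rate = 0.228 um/min


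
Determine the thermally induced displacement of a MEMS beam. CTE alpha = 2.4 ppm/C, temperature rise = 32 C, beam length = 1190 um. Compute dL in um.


Step 1: Convert CTE: alpha = 2.4 ppm/C = 2.4e-6 /C
Step 2: dL = 2.4e-6 * 32 * 1190
dL = 0.0914 um


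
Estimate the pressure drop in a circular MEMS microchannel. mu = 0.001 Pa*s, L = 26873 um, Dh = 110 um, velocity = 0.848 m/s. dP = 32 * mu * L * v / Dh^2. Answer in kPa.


Step 1: Convert to SI: L = 26873e-6 m, Dh = 110e-6 m
Step 2: dP = 32 * 0.001 * 26873e-6 * 0.848 / (110e-6)^2
Step 3: dP = 60266.59 Pa
Step 4: Convert to kPa: dP = 60.27 kPa


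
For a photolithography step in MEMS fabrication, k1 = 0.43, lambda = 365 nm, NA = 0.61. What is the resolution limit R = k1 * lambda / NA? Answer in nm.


Step 1: Identify values: k1 = 0.43, lambda = 365 nm, NA = 0.61
Step 2: R = k1 * lambda / NA
R = 0.43 * 365 / 0.61
R = 257.3 nm


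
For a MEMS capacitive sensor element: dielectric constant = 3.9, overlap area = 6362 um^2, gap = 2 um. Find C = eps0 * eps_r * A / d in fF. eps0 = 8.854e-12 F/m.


Step 1: Convert area to m^2: A = 6362e-12 m^2
Step 2: Convert gap to m: d = 2e-6 m
Step 3: C = eps0 * eps_r * A / d
C = 8.854e-12 * 3.9 * 6362e-12 / 2e-6
Step 4: Convert to fF (multiply by 1e15).
C = 109.84 fF
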